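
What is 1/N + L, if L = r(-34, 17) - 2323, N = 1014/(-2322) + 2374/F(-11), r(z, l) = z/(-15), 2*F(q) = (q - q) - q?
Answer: -63899599532/27534255 ≈ -2320.7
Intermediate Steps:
F(q) = -q/2 (F(q) = ((q - q) - q)/2 = (0 - q)/2 = (-q)/2 = -q/2)
r(z, l) = -z/15 (r(z, l) = z*(-1/15) = -z/15)
N = 1835617/4257 (N = 1014/(-2322) + 2374/((-½*(-11))) = 1014*(-1/2322) + 2374/(11/2) = -169/387 + 2374*(2/11) = -169/387 + 4748/11 = 1835617/4257 ≈ 431.20)
L = -34811/15 (L = -1/15*(-34) - 2323 = 34/15 - 2323 = -34811/15 ≈ -2320.7)
1/N + L = 1/(1835617/4257) - 34811/15 = 4257/1835617 - 34811/15 = -63899599532/27534255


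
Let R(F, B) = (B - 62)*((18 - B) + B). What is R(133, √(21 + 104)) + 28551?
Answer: 27435 + 90*√5 ≈ 27636.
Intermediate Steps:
R(F, B) = -1116 + 18*B (R(F, B) = (-62 + B)*18 = -1116 + 18*B)
R(133, √(21 + 104)) + 28551 = (-1116 + 18*√(21 + 104)) + 28551 = (-1116 + 18*√125) + 28551 = (-1116 + 18*(5*√5)) + 28551 = (-1116 + 90*√5) + 28551 = 27435 + 90*√5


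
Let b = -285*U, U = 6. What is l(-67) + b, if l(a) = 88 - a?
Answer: -1555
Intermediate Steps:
b = -1710 (b = -285*6 = -1710)
l(-67) + b = (88 - 1*(-67)) - 1710 = (88 + 67) - 1710 = 155 - 1710 = -1555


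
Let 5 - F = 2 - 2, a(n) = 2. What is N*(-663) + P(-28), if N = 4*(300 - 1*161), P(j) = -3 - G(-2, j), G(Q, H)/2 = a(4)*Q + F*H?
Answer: -368343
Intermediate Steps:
F = 5 (F = 5 - (2 - 2) = 5 - 1*0 = 5 + 0 = 5)
G(Q, H) = 4*Q + 10*H (G(Q, H) = 2*(2*Q + 5*H) = 4*Q + 10*H)
P(j) = 5 - 10*j (P(j) = -3 - (4*(-2) + 10*j) = -3 - (-8 + 10*j) = -3 + (8 - 10*j) = 5 - 10*j)
N = 556 (N = 4*(300 - 161) = 4*139 = 556)
N*(-663) + P(-28) = 556*(-663) + (5 - 10*(-28)) = -368628 + (5 + 280) = -368628 + 285 = -368343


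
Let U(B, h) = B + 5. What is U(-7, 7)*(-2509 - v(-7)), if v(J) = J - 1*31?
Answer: 4942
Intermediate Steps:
v(J) = -31 + J (v(J) = J - 31 = -31 + J)
U(B, h) = 5 + B
U(-7, 7)*(-2509 - v(-7)) = (5 - 7)*(-2509 - (-31 - 7)) = -2*(-2509 - 1*(-38)) = -2*(-2509 + 38) = -2*(-2471) = 4942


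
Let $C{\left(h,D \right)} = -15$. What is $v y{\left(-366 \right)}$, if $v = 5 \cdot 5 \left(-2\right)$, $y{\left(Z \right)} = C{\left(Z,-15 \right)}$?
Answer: $750$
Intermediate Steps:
$y{\left(Z \right)} = -15$
$v = -50$ ($v = 25 \left(-2\right) = -50$)
$v y{\left(-366 \right)} = \left(-50\right) \left(-15\right) = 750$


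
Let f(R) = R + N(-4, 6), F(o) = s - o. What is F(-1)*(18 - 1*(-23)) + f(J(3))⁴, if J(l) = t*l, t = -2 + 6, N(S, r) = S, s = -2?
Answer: 4055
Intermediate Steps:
t = 4
F(o) = -2 - o
J(l) = 4*l
f(R) = -4 + R (f(R) = R - 4 = -4 + R)
F(-1)*(18 - 1*(-23)) + f(J(3))⁴ = (-2 - 1*(-1))*(18 - 1*(-23)) + (-4 + 4*3)⁴ = (-2 + 1)*(18 + 23) + (-4 + 12)⁴ = -1*41 + 8⁴ = -41 + 4096 = 4055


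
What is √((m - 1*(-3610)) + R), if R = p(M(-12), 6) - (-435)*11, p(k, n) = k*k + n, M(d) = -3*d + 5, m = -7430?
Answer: 2*√663 ≈ 51.498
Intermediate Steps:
M(d) = 5 - 3*d
p(k, n) = n + k² (p(k, n) = k² + n = n + k²)
R = 6472 (R = (6 + (5 - 3*(-12))²) - (-435)*11 = (6 + (5 + 36)²) - 1*(-4785) = (6 + 41²) + 4785 = (6 + 1681) + 4785 = 1687 + 4785 = 6472)
√((m - 1*(-3610)) + R) = √((-7430 - 1*(-3610)) + 6472) = √((-7430 + 3610) + 6472) = √(-3820 + 6472) = √2652 = 2*√663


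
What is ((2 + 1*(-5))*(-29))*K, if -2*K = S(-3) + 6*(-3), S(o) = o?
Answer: 1827/2 ≈ 913.50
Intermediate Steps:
K = 21/2 (K = -(-3 + 6*(-3))/2 = -(-3 - 18)/2 = -1/2*(-21) = 21/2 ≈ 10.500)
((2 + 1*(-5))*(-29))*K = ((2 + 1*(-5))*(-29))*(21/2) = ((2 - 5)*(-29))*(21/2) = -3*(-29)*(21/2) = 87*(21/2) = 1827/2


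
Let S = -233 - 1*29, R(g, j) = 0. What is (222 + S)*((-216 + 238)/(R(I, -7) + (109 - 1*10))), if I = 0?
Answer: -80/9 ≈ -8.8889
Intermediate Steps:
S = -262 (S = -233 - 29 = -262)
(222 + S)*((-216 + 238)/(R(I, -7) + (109 - 1*10))) = (222 - 262)*((-216 + 238)/(0 + (109 - 1*10))) = -880/(0 + (109 - 10)) = -880/(0 + 99) = -880/99 = -40*2/9 = -80/9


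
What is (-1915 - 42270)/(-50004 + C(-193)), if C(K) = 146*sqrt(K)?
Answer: 552356685/626128501 + 3225505*I*sqrt(193)/1252257002 ≈ 0.88218 + 0.035784*I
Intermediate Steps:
(-1915 - 42270)/(-50004 + C(-193)) = (-1915 - 42270)/(-50004 + 146*sqrt(-193)) = -44185/(-50004 + 146*(I*sqrt(193))) = -44185/(-50004 + 146*I*sqrt(193))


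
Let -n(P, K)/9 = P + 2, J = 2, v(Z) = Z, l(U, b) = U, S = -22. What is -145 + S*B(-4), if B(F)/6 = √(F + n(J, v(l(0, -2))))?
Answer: -145 - 264*I*√10 ≈ -145.0 - 834.84*I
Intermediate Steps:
n(P, K) = -18 - 9*P (n(P, K) = -9*(P + 2) = -9*(2 + P) = -18 - 9*P)
B(F) = 6*√(-36 + F) (B(F) = 6*√(F + (-18 - 9*2)) = 6*√(F + (-18 - 18)) = 6*√(F - 36) = 6*√(-36 + F))
-145 + S*B(-4) = -145 - 132*√(-36 - 4) = -145 - 132*√(-40) = -145 - 132*2*I*√10 = -145 - 264*I*√10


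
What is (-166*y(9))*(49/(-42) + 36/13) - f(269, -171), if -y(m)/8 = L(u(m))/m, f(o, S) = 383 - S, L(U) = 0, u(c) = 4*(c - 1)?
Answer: -554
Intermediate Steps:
u(c) = -4 + 4*c (u(c) = 4*(-1 + c) = -4 + 4*c)
y(m) = 0 (y(m) = -0/m = -8*0 = 0)
(-166*y(9))*(49/(-42) + 36/13) - f(269, -171) = (-166*0)*(49/(-42) + 36/13) - (383 - 1*(-171)) = 0*(49*(-1/42) + 36*(1/13)) - (383 + 171) = 0*(-7/6 + 36/13) - 1*554 = 0*(125/78) - 554 = 0 - 554 = -554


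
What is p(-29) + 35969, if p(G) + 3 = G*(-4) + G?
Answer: 36053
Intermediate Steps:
p(G) = -3 - 3*G (p(G) = -3 + (G*(-4) + G) = -3 + (-4*G + G) = -3 - 3*G)
p(-29) + 35969 = (-3 - 3*(-29)) + 35969 = (-3 + 87) + 35969 = 84 + 35969 = 36053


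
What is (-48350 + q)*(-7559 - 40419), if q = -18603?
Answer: 3212271034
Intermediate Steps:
(-48350 + q)*(-7559 - 40419) = (-48350 - 18603)*(-7559 - 40419) = -66953*(-47978) = 3212271034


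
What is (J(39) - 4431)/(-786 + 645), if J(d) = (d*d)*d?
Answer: -18296/47 ≈ -389.28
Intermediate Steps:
J(d) = d**3 (J(d) = d**2*d = d**3)
(J(39) - 4431)/(-786 + 645) = (39**3 - 4431)/(-786 + 645) = (59319 - 4431)/(-141) = 54888*(-1/141) = -18296/47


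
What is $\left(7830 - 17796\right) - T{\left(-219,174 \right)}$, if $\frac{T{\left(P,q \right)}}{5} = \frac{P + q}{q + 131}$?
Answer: $- \frac{607881}{61} \approx -9965.3$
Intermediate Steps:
$T{\left(P,q \right)} = \frac{5 \left(P + q\right)}{131 + q}$ ($T{\left(P,q \right)} = 5 \frac{P + q}{q + 131} = 5 \frac{P + q}{131 + q} = \frac{5 \left(P + q\right)}{131 + q}$)
$\left(7830 - 17796\right) - T{\left(-219,174 \right)} = \left(7830 - 17796\right) - \frac{5 \left(-219 + 174\right)}{131 + 174} = \left(7830 - 17796\right) - 5 \cdot \frac{1}{305} \left(-45\right) = -9966 - 5 \cdot \frac{1}{305} \left(-45\right) = -9966 - - \frac{45}{61} = -9966 + \frac{45}{61} = - \frac{607881}{61}$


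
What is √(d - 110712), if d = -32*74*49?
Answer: 2*I*√56686 ≈ 476.18*I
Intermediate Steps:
d = -116032 (d = -2368*49 = -116032)
√(d - 110712) = √(-116032 - 110712) = √(-226744) = 2*I*√56686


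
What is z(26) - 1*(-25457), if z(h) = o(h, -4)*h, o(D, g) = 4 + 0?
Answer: 25561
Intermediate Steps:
o(D, g) = 4
z(h) = 4*h
z(26) - 1*(-25457) = 4*26 - 1*(-25457) = 104 + 25457 = 25561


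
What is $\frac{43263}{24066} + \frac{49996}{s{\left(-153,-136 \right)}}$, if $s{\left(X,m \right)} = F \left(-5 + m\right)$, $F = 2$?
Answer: $- \frac{66166865}{377034} \approx -175.49$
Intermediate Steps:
$s{\left(X,m \right)} = -10 + 2 m$ ($s{\left(X,m \right)} = 2 \left(-5 + m\right) = -10 + 2 m$)
$\frac{43263}{24066} + \frac{49996}{s{\left(-153,-136 \right)}} = \frac{43263}{24066} + \frac{49996}{-10 + 2 \left(-136\right)} = 43263 \cdot \frac{1}{24066} + \frac{49996}{-10 - 272} = \frac{4807}{2674} + \frac{49996}{-282} = \frac{4807}{2674} + 49996 \left(- \frac{1}{282}\right) = \frac{4807}{2674} - \frac{24998}{141} = - \frac{66166865}{377034}$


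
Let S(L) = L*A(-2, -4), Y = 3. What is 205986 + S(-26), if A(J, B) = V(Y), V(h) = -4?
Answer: 206090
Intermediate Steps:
A(J, B) = -4
S(L) = -4*L (S(L) = L*(-4) = -4*L)
205986 + S(-26) = 205986 - 4*(-26) = 205986 + 104 = 206090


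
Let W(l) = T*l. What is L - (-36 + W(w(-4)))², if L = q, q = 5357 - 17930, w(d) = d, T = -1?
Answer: -13597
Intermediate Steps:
W(l) = -l
q = -12573
L = -12573
L - (-36 + W(w(-4)))² = -12573 - (-36 - 1*(-4))² = -12573 - (-36 + 4)² = -12573 - 1*(-32)² = -12573 - 1*1024 = -12573 - 1024 = -13597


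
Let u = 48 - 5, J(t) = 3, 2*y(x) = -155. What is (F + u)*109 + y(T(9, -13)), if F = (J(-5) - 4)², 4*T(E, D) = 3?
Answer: 9437/2 ≈ 4718.5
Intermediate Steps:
T(E, D) = ¾ (T(E, D) = (¼)*3 = ¾)
y(x) = -155/2 (y(x) = (½)*(-155) = -155/2)
F = 1 (F = (3 - 4)² = (-1)² = 1)
u = 43
(F + u)*109 + y(T(9, -13)) = (1 + 43)*109 - 155/2 = 44*109 - 155/2 = 4796 - 155/2 = 9437/2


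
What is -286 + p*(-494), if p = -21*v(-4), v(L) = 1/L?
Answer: -5759/2 ≈ -2879.5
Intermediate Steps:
p = 21/4 (p = -21/(-4) = -21*(-¼) = 21/4 ≈ 5.2500)
-286 + p*(-494) = -286 + (21/4)*(-494) = -286 - 5187/2 = -5759/2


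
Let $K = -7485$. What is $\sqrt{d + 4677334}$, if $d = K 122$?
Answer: $2 \sqrt{941041} \approx 1940.1$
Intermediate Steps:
$d = -913170$ ($d = \left(-7485\right) 122 = -913170$)
$\sqrt{d + 4677334} = \sqrt{-913170 + 4677334} = \sqrt{3764164} = 2 \sqrt{941041}$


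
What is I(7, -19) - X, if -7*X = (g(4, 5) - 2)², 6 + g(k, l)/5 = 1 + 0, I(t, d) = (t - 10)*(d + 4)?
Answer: 1044/7 ≈ 149.14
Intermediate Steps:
I(t, d) = (-10 + t)*(4 + d)
g(k, l) = -25 (g(k, l) = -30 + 5*(1 + 0) = -30 + 5*1 = -30 + 5 = -25)
X = -729/7 (X = -(-25 - 2)²/7 = -⅐*(-27)² = -⅐*729 = -729/7 ≈ -104.14)
I(7, -19) - X = (-40 - 10*(-19) + 4*7 - 19*7) - 1*(-729/7) = (-40 + 190 + 28 - 133) + 729/7 = 45 + 729/7 = 1044/7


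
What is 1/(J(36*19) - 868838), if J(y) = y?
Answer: -1/868154 ≈ -1.1519e-6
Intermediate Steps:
1/(J(36*19) - 868838) = 1/(36*19 - 868838) = 1/(684 - 868838) = 1/(-868154) = -1/868154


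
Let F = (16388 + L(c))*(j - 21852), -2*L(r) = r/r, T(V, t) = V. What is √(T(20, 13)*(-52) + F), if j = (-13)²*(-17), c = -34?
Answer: I*√1620727910/2 ≈ 20129.0*I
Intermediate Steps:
j = -2873 (j = 169*(-17) = -2873)
L(r) = -½ (L(r) = -r/(2*r) = -½*1 = -½)
F = -810361875/2 (F = (16388 - ½)*(-2873 - 21852) = (32775/2)*(-24725) = -810361875/2 ≈ -4.0518e+8)
√(T(20, 13)*(-52) + F) = √(20*(-52) - 810361875/2) = √(-1040 - 810361875/2) = √(-810363955/2) = I*√1620727910/2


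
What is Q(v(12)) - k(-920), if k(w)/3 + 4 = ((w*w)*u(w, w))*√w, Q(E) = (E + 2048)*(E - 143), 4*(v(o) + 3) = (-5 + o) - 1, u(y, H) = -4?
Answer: -1182829/4 + 20313600*I*√230 ≈ -2.9571e+5 + 3.0807e+8*I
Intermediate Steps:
v(o) = -9/2 + o/4 (v(o) = -3 + ((-5 + o) - 1)/4 = -3 + (-6 + o)/4 = -3 + (-3/2 + o/4) = -9/2 + o/4)
Q(E) = (-143 + E)*(2048 + E) (Q(E) = (2048 + E)*(-143 + E) = (-143 + E)*(2048 + E))
k(w) = -12 - 12*w^(5/2) (k(w) = -12 + 3*(((w*w)*(-4))*√w) = -12 + 3*((w²*(-4))*√w) = -12 + 3*((-4*w²)*√w) = -12 + 3*(-4*w^(5/2)) = -12 - 12*w^(5/2))
Q(v(12)) - k(-920) = (-292864 + (-9/2 + (¼)*12)² + 1905*(-9/2 + (¼)*12)) - (-12 - 20313600*I*√230) = (-292864 + (-9/2 + 3)² + 1905*(-9/2 + 3)) - (-12 - 20313600*I*√230) = (-292864 + (-3/2)² + 1905*(-3/2)) - (-12 - 20313600*I*√230) = (-292864 + 9/4 - 5715/2) + (12 + 20313600*I*√230) = -1182877/4 + (12 + 20313600*I*√230) = -1182829/4 + 20313600*I*√230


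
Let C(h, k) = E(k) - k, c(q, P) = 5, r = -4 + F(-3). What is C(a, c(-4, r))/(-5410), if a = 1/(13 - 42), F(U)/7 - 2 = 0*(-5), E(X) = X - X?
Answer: 1/1082 ≈ 0.00092421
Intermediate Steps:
E(X) = 0
F(U) = 14 (F(U) = 14 + 7*(0*(-5)) = 14 + 7*0 = 14 + 0 = 14)
r = 10 (r = -4 + 14 = 10)
a = -1/29 (a = 1/(-29) = -1/29 ≈ -0.034483)
C(h, k) = -k (C(h, k) = 0 - k = -k)
C(a, c(-4, r))/(-5410) = -1*5/(-5410) = -5*(-1/5410) = 1/1082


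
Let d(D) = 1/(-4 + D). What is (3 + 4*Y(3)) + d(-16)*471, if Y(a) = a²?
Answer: 309/20 ≈ 15.450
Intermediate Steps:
(3 + 4*Y(3)) + d(-16)*471 = (3 + 4*3²) + 471/(-4 - 16) = (3 + 4*9) + 471/(-20) = (3 + 36) - 1/20*471 = 39 - 471/20 = 309/20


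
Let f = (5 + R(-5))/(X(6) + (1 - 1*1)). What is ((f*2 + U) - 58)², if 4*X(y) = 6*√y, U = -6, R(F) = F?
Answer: 4096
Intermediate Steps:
X(y) = 3*√y/2 (X(y) = (6*√y)/4 = 3*√y/2)
f = 0 (f = (5 - 5)/(3*√6/2 + (1 - 1*1)) = 0/(3*√6/2 + (1 - 1)) = 0/(3*√6/2 + 0) = 0/((3*√6/2)) = 0*(√6/9) = 0)
((f*2 + U) - 58)² = ((0*2 - 6) - 58)² = ((0 - 6) - 58)² = (-6 - 58)² = (-64)² = 4096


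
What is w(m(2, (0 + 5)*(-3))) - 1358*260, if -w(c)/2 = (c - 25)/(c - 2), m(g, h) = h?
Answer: -6002440/17 ≈ -3.5308e+5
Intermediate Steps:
w(c) = -2*(-25 + c)/(-2 + c) (w(c) = -2*(c - 25)/(c - 2) = -2*(-25 + c)/(-2 + c))
w(m(2, (0 + 5)*(-3))) - 1358*260 = 2*(25 - (0 + 5)*(-3))/(-2 + (0 + 5)*(-3)) - 1358*260 = 2*(25 - 5*(-3))/(-2 + 5*(-3)) - 353080 = 2*(25 - 1*(-15))/(-2 - 15) - 353080 = 2*(25 + 15)/(-17) - 353080 = 2*(-1/17)*40 - 353080 = -80/17 - 353080 = -6002440/17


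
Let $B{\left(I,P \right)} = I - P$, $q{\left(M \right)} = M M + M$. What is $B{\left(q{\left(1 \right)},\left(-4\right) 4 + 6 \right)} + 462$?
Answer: $474$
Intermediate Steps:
$q{\left(M \right)} = M + M^{2}$ ($q{\left(M \right)} = M^{2} + M = M + M^{2}$)
$B{\left(q{\left(1 \right)},\left(-4\right) 4 + 6 \right)} + 462 = \left(1 \left(1 + 1\right) - \left(\left(-4\right) 4 + 6\right)\right) + 462 = \left(1 \cdot 2 - \left(-16 + 6\right)\right) + 462 = \left(2 - -10\right) + 462 = \left(2 + 10\right) + 462 = 12 + 462 = 474$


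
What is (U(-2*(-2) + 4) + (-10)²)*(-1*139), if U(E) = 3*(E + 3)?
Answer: -18487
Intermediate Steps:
U(E) = 9 + 3*E (U(E) = 3*(3 + E) = 9 + 3*E)
(U(-2*(-2) + 4) + (-10)²)*(-1*139) = ((9 + 3*(-2*(-2) + 4)) + (-10)²)*(-1*139) = ((9 + 3*(4 + 4)) + 100)*(-139) = ((9 + 3*8) + 100)*(-139) = ((9 + 24) + 100)*(-139) = (33 + 100)*(-139) = 133*(-139) = -18487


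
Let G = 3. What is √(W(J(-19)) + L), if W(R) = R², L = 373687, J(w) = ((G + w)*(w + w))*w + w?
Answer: 4*√8391358 ≈ 11587.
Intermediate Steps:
J(w) = w + 2*w²*(3 + w) (J(w) = ((3 + w)*(w + w))*w + w = ((3 + w)*(2*w))*w + w = (2*w*(3 + w))*w + w = 2*w²*(3 + w) + w = w + 2*w²*(3 + w))
√(W(J(-19)) + L) = √((-19*(1 + 2*(-19)² + 6*(-19)))² + 373687) = √((-19*(1 + 2*361 - 114))² + 373687) = √((-19*(1 + 722 - 114))² + 373687) = √((-19*609)² + 373687) = √((-11571)² + 373687) = √(133888041 + 373687) = √134261728 = 4*√8391358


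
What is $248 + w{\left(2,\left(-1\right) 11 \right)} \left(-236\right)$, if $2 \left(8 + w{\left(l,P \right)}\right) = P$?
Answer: $3434$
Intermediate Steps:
$w{\left(l,P \right)} = -8 + \frac{P}{2}$
$248 + w{\left(2,\left(-1\right) 11 \right)} \left(-236\right) = 248 + \left(-8 + \frac{\left(-1\right) 11}{2}\right) \left(-236\right) = 248 + \left(-8 + \frac{1}{2} \left(-11\right)\right) \left(-236\right) = 248 + \left(-8 - \frac{11}{2}\right) \left(-236\right) = 248 - -3186 = 248 + 3186 = 3434$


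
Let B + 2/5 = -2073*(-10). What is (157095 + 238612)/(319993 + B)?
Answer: 1978535/1703613 ≈ 1.1614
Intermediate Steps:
B = 103648/5 (B = -⅖ - 2073*(-10) = -⅖ + 20730 = 103648/5 ≈ 20730.)
(157095 + 238612)/(319993 + B) = (157095 + 238612)/(319993 + 103648/5) = 395707/(1703613/5) = 395707*(5/1703613) = 1978535/1703613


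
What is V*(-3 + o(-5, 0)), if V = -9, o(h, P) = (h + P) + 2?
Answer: 54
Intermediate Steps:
o(h, P) = 2 + P + h (o(h, P) = (P + h) + 2 = 2 + P + h)
V*(-3 + o(-5, 0)) = -9*(-3 + (2 + 0 - 5)) = -9*(-3 - 3) = -9*(-6) = 54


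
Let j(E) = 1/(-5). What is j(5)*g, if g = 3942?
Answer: -3942/5 ≈ -788.40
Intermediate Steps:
j(E) = -⅕
j(5)*g = -⅕*3942 = -3942/5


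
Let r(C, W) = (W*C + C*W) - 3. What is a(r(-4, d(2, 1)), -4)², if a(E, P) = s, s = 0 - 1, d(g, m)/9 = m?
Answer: 1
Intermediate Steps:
d(g, m) = 9*m
s = -1
r(C, W) = -3 + 2*C*W (r(C, W) = (C*W + C*W) - 3 = 2*C*W - 3 = -3 + 2*C*W)
a(E, P) = -1
a(r(-4, d(2, 1)), -4)² = (-1)² = 1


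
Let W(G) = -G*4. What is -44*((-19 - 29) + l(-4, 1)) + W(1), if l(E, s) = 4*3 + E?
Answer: 1756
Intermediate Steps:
l(E, s) = 12 + E
W(G) = -4*G
-44*((-19 - 29) + l(-4, 1)) + W(1) = -44*((-19 - 29) + (12 - 4)) - 4*1 = -44*(-48 + 8) - 4 = -44*(-40) - 4 = 1760 - 4 = 1756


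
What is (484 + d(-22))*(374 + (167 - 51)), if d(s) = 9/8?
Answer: 950845/4 ≈ 2.3771e+5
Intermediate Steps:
d(s) = 9/8 (d(s) = 9*(⅛) = 9/8)
(484 + d(-22))*(374 + (167 - 51)) = (484 + 9/8)*(374 + (167 - 51)) = 3881*(374 + 116)/8 = (3881/8)*490 = 950845/4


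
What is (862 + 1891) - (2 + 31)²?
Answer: 1664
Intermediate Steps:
(862 + 1891) - (2 + 31)² = 2753 - 1*33² = 2753 - 1*1089 = 2753 - 1089 = 1664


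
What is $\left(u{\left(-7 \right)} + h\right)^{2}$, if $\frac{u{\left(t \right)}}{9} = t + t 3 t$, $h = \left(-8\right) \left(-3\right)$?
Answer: $1648656$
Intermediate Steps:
$h = 24$
$u{\left(t \right)} = 9 t + 27 t^{2}$ ($u{\left(t \right)} = 9 \left(t + t 3 t\right) = 9 \left(t + 3 t t\right) = 9 \left(t + 3 t^{2}\right) = 9 t + 27 t^{2}$)
$\left(u{\left(-7 \right)} + h\right)^{2} = \left(9 \left(-7\right) \left(1 + 3 \left(-7\right)\right) + 24\right)^{2} = \left(9 \left(-7\right) \left(1 - 21\right) + 24\right)^{2} = \left(9 \left(-7\right) \left(-20\right) + 24\right)^{2} = \left(1260 + 24\right)^{2} = 1284^{2} = 1648656$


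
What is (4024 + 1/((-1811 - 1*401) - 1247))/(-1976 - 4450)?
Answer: -13919015/22227534 ≈ -0.62621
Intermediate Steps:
(4024 + 1/((-1811 - 1*401) - 1247))/(-1976 - 4450) = (4024 + 1/((-1811 - 401) - 1247))/(-6426) = (4024 + 1/(-2212 - 1247))*(-1/6426) = (4024 + 1/(-3459))*(-1/6426) = (4024 - 1/3459)*(-1/6426) = (13919015/3459)*(-1/6426) = -13919015/22227534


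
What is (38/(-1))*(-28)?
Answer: 1064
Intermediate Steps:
(38/(-1))*(-28) = -1*38*(-28) = -38*(-28) = 1064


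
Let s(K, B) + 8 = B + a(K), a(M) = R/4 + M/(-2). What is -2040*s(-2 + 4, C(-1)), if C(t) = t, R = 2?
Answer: 19380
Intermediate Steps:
a(M) = 1/2 - M/2 (a(M) = 2/4 + M/(-2) = 2*(1/4) + M*(-1/2) = 1/2 - M/2)
s(K, B) = -15/2 + B - K/2 (s(K, B) = -8 + (B + (1/2 - K/2)) = -8 + (1/2 + B - K/2) = -15/2 + B - K/2)
-2040*s(-2 + 4, C(-1)) = -2040*(-15/2 - 1 - (-2 + 4)/2) = -2040*(-15/2 - 1 - 1/2*2) = -2040*(-15/2 - 1 - 1) = -2040*(-19/2) = 19380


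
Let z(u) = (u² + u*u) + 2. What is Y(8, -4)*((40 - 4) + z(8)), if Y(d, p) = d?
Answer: 1328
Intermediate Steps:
z(u) = 2 + 2*u² (z(u) = (u² + u²) + 2 = 2*u² + 2 = 2 + 2*u²)
Y(8, -4)*((40 - 4) + z(8)) = 8*((40 - 4) + (2 + 2*8²)) = 8*(36 + (2 + 2*64)) = 8*(36 + (2 + 128)) = 8*(36 + 130) = 8*166 = 1328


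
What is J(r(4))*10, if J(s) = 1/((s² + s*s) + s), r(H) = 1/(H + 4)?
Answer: 64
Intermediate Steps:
r(H) = 1/(4 + H)
J(s) = 1/(s + 2*s²) (J(s) = 1/((s² + s²) + s) = 1/(2*s² + s) = 1/(s + 2*s²))
J(r(4))*10 = (1/((1/(4 + 4))*(1 + 2/(4 + 4))))*10 = (1/((1/8)*(1 + 2/8)))*10 = (1/((⅛)*(1 + 2*(⅛))))*10 = (8/(1 + ¼))*10 = (8/(5/4))*10 = (8*(⅘))*10 = (32/5)*10 = 64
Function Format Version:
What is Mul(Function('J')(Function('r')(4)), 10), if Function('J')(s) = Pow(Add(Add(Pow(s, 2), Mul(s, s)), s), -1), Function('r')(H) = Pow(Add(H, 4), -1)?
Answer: 64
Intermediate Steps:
Function('r')(H) = Pow(Add(4, H), -1)
Function('J')(s) = Pow(Add(s, Mul(2, Pow(s, 2))), -1) (Function('J')(s) = Pow(Add(Add(Pow(s, 2), Pow(s, 2)), s), -1) = Pow(Add(Mul(2, Pow(s, 2)), s), -1) = Pow(Add(s, Mul(2, Pow(s, 2))), -1))
Mul(Function('J')(Function('r')(4)), 10) = Mul(Mul(Pow(Pow(Add(4, 4), -1), -1), Pow(Add(1, Mul(2, Pow(Add(4, 4), -1))), -1)), 10) = Mul(Mul(Pow(Pow(8, -1), -1), Pow(Add(1, Mul(2, Pow(8, -1))), -1)), 10) = Mul(Mul(Pow(Rational(1, 8), -1), Pow(Add(1, Mul(2, Rational(1, 8))), -1)), 10) = Mul(Mul(8, Pow(Add(1, Rational(1, 4)), -1)), 10) = Mul(Mul(8, Pow(Rational(5, 4), -1)), 10) = Mul(Mul(8, Rational(4, 5)), 10) = Mul(Rational(32, 5), 10) = 64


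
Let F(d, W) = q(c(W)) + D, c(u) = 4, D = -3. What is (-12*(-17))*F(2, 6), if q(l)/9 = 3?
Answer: 4896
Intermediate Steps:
q(l) = 27 (q(l) = 9*3 = 27)
F(d, W) = 24 (F(d, W) = 27 - 3 = 24)
(-12*(-17))*F(2, 6) = -12*(-17)*24 = 204*24 = 4896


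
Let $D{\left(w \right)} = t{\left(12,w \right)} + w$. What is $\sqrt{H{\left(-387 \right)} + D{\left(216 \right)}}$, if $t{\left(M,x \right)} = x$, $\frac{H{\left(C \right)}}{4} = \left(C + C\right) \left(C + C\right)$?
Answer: $24 \sqrt{4161} \approx 1548.1$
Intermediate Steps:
$H{\left(C \right)} = 16 C^{2}$ ($H{\left(C \right)} = 4 \left(C + C\right) \left(C + C\right) = 4 \cdot 2 C 2 C = 4 \cdot 4 C^{2} = 16 C^{2}$)
$D{\left(w \right)} = 2 w$ ($D{\left(w \right)} = w + w = 2 w$)
$\sqrt{H{\left(-387 \right)} + D{\left(216 \right)}} = \sqrt{16 \left(-387\right)^{2} + 2 \cdot 216} = \sqrt{16 \cdot 149769 + 432} = \sqrt{2396304 + 432} = \sqrt{2396736} = 24 \sqrt{4161}$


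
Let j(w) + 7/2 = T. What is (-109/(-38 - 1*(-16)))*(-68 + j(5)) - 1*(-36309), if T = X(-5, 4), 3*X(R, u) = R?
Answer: 4744937/132 ≈ 35947.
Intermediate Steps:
X(R, u) = R/3
T = -5/3 (T = (1/3)*(-5) = -5/3 ≈ -1.6667)
j(w) = -31/6 (j(w) = -7/2 - 5/3 = -31/6)
(-109/(-38 - 1*(-16)))*(-68 + j(5)) - 1*(-36309) = (-109/(-38 - 1*(-16)))*(-68 - 31/6) - 1*(-36309) = -109/(-38 + 16)*(-439/6) + 36309 = -109/(-22)*(-439/6) + 36309 = -109*(-1/22)*(-439/6) + 36309 = (109/22)*(-439/6) + 36309 = -47851/132 + 36309 = 4744937/132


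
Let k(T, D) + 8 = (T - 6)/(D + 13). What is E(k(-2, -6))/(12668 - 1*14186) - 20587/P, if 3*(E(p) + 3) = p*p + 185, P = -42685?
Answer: 675158917/1587497835 ≈ 0.42530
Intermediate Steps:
k(T, D) = -8 + (-6 + T)/(13 + D) (k(T, D) = -8 + (T - 6)/(D + 13) = -8 + (-6 + T)/(13 + D))
E(p) = 176/3 + p²/3 (E(p) = -3 + (p*p + 185)/3 = -3 + (p² + 185)/3 = -3 + (185 + p²)/3 = -3 + (185/3 + p²/3) = 176/3 + p²/3)
E(k(-2, -6))/(12668 - 1*14186) - 20587/P = (176/3 + ((-110 - 2 - 8*(-6))/(13 - 6))²/3)/(12668 - 1*14186) - 20587/(-42685) = (176/3 + ((-110 - 2 + 48)/7)²/3)/(12668 - 14186) - 20587*(-1/42685) = (176/3 + ((⅐)*(-64))²/3)/(-1518) + 20587/42685 = (176/3 + (-64/7)²/3)*(-1/1518) + 20587/42685 = (176/3 + (⅓)*(4096/49))*(-1/1518) + 20587/42685 = (176/3 + 4096/147)*(-1/1518) + 20587/42685 = (4240/49)*(-1/1518) + 20587/42685 = -2120/37191 + 20587/42685 = 675158917/1587497835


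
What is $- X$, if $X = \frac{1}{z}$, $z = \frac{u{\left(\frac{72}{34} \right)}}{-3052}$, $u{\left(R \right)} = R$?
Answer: $\frac{12971}{9} \approx 1441.2$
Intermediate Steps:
$z = - \frac{9}{12971}$ ($z = \frac{72 \cdot \frac{1}{34}}{-3052} = 72 \cdot \frac{1}{34} \left(- \frac{1}{3052}\right) = \frac{36}{17} \left(- \frac{1}{3052}\right) = - \frac{9}{12971} \approx -0.00069386$)
$X = - \frac{12971}{9}$ ($X = \frac{1}{- \frac{9}{12971}} = - \frac{12971}{9} \approx -1441.2$)
$- X = \left(-1\right) \left(- \frac{12971}{9}\right) = \frac{12971}{9}$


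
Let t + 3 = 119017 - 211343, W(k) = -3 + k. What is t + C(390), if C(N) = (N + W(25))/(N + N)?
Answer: -18004052/195 ≈ -92329.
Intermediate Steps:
t = -92329 (t = -3 + (119017 - 211343) = -3 - 92326 = -92329)
C(N) = (22 + N)/(2*N) (C(N) = (N + (-3 + 25))/(N + N) = (N + 22)/((2*N)) = (22 + N)*(1/(2*N)) = (22 + N)/(2*N))
t + C(390) = -92329 + (½)*(22 + 390)/390 = -92329 + (½)*(1/390)*412 = -92329 + 103/195 = -18004052/195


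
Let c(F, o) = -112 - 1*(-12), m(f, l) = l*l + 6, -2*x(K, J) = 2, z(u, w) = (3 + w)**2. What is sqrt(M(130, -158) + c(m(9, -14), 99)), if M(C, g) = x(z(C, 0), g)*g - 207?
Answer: I*sqrt(149) ≈ 12.207*I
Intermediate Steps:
x(K, J) = -1 (x(K, J) = -1/2*2 = -1)
m(f, l) = 6 + l**2 (m(f, l) = l**2 + 6 = 6 + l**2)
M(C, g) = -207 - g (M(C, g) = -g - 207 = -207 - g)
c(F, o) = -100 (c(F, o) = -112 + 12 = -100)
sqrt(M(130, -158) + c(m(9, -14), 99)) = sqrt((-207 - 1*(-158)) - 100) = sqrt((-207 + 158) - 100) = sqrt(-49 - 100) = sqrt(-149) = I*sqrt(149)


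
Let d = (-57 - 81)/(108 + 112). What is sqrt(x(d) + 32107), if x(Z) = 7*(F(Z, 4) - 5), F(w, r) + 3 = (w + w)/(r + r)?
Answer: sqrt(1551215270)/220 ≈ 179.02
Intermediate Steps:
d = -69/110 (d = -138/220 = -138*1/220 = -69/110 ≈ -0.62727)
F(w, r) = -3 + w/r (F(w, r) = -3 + (w + w)/(r + r) = -3 + (2*w)/((2*r)) = -3 + (2*w)*(1/(2*r)) = -3 + w/r)
x(Z) = -56 + 7*Z/4 (x(Z) = 7*((-3 + Z/4) - 5) = 7*(-8 + Z/4) = -56 + 7*Z/4)
sqrt(x(d) + 32107) = sqrt((-56 + (7/4)*(-69/110)) + 32107) = sqrt((-56 - 483/440) + 32107) = sqrt(-25123/440 + 32107) = sqrt(14101957/440) = sqrt(1551215270)/220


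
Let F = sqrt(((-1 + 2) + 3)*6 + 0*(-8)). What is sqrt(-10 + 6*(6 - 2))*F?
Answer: 4*sqrt(21) ≈ 18.330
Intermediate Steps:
F = 2*sqrt(6) (F = sqrt((1 + 3)*6 + 0) = sqrt(4*6 + 0) = sqrt(24 + 0) = sqrt(24) = 2*sqrt(6) ≈ 4.8990)
sqrt(-10 + 6*(6 - 2))*F = sqrt(-10 + 6*(6 - 2))*(2*sqrt(6)) = sqrt(-10 + 6*4)*(2*sqrt(6)) = sqrt(-10 + 24)*(2*sqrt(6)) = sqrt(14)*(2*sqrt(6)) = 4*sqrt(21)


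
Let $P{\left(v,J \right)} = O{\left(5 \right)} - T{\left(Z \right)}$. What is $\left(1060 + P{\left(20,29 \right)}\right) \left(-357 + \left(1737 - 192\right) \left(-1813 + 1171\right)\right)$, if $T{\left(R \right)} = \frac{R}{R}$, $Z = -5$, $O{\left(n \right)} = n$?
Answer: $-1055750808$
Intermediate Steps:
$T{\left(R \right)} = 1$
$P{\left(v,J \right)} = 4$ ($P{\left(v,J \right)} = 5 - 1 = 4$)
$\left(1060 + P{\left(20,29 \right)}\right) \left(-357 + \left(1737 - 192\right) \left(-1813 + 1171\right)\right) = \left(1060 + 4\right) \left(-357 + \left(1737 - 192\right) \left(-1813 + 1171\right)\right) = 1064 \left(-357 + \left(1737 + \left(-323 + 131\right)\right) \left(-642\right)\right) = 1064 \left(-357 + \left(1737 - 192\right) \left(-642\right)\right) = 1064 \left(-357 + 1545 \left(-642\right)\right) = 1064 \left(-357 - 991890\right) = 1064 \left(-992247\right) = -1055750808$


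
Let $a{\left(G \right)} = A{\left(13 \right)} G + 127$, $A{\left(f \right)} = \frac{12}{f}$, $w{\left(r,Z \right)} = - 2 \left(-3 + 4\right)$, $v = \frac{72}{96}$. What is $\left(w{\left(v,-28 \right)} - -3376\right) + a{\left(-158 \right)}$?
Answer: $\frac{43617}{13} \approx 3355.2$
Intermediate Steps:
$v = \frac{3}{4}$ ($v = 72 \cdot \frac{1}{96} = \frac{3}{4} \approx 0.75$)
$w{\left(r,Z \right)} = -2$ ($w{\left(r,Z \right)} = \left(-2\right) 1 = -2$)
$a{\left(G \right)} = 127 + \frac{12 G}{13}$ ($a{\left(G \right)} = \frac{12}{13} G + 127 = 12 \cdot \frac{1}{13} G + 127 = \frac{12 G}{13} + 127 = 127 + \frac{12 G}{13}$)
$\left(w{\left(v,-28 \right)} - -3376\right) + a{\left(-158 \right)} = \left(-2 - -3376\right) + \left(127 + \frac{12}{13} \left(-158\right)\right) = \left(-2 + 3376\right) + \left(127 - \frac{1896}{13}\right) = 3374 - \frac{245}{13} = \frac{43617}{13}$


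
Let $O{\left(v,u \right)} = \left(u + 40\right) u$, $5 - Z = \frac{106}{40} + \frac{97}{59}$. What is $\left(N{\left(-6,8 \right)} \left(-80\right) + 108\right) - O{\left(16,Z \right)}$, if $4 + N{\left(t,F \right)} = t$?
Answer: $\frac{1224287711}{1392400} \approx 879.26$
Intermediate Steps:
$N{\left(t,F \right)} = -4 + t$
$Z = \frac{833}{1180}$ ($Z = 5 - \left(\frac{106}{40} + \frac{97}{59}\right) = 5 - \left(106 \cdot \frac{1}{40} + 97 \cdot \frac{1}{59}\right) = 5 - \left(\frac{53}{20} + \frac{97}{59}\right) = 5 - \frac{5067}{1180} = \frac{833}{1180} \approx 0.70593$)
$O{\left(v,u \right)} = u \left(40 + u\right)$ ($O{\left(v,u \right)} = \left(40 + u\right) u = u \left(40 + u\right)$)
$\left(N{\left(-6,8 \right)} \left(-80\right) + 108\right) - O{\left(16,Z \right)} = \left(\left(-4 - 6\right) \left(-80\right) + 108\right) - \frac{833 \left(40 + \frac{833}{1180}\right)}{1180} = \left(\left(-10\right) \left(-80\right) + 108\right) - \frac{833}{1180} \cdot \frac{48033}{1180} = \left(800 + 108\right) - \frac{40011489}{1392400} = 908 - \frac{40011489}{1392400} = \frac{1224287711}{1392400}$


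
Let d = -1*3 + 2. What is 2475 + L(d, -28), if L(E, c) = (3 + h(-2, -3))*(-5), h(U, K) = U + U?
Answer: 2480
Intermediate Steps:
h(U, K) = 2*U
d = -1 (d = -3 + 2 = -1)
L(E, c) = 5 (L(E, c) = (3 + 2*(-2))*(-5) = (3 - 4)*(-5) = -1*(-5) = 5)
2475 + L(d, -28) = 2475 + 5 = 2480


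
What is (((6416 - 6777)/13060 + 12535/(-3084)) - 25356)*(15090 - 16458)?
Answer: 29110739229924/839105 ≈ 3.4693e+7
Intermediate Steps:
(((6416 - 6777)/13060 + 12535/(-3084)) - 25356)*(15090 - 16458) = ((-361*1/13060 + 12535*(-1/3084)) - 25356)*(-1368) = ((-361/13060 - 12535/3084) - 25356)*(-1368) = (-20602553/5034630 - 25356)*(-1368) = -127678680833/5034630*(-1368) = 29110739229924/839105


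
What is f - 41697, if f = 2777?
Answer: -38920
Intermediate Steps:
f - 41697 = 2777 - 41697 = -38920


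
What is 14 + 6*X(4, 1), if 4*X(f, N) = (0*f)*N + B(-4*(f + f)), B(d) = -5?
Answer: 13/2 ≈ 6.5000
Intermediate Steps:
X(f, N) = -5/4 (X(f, N) = ((0*f)*N - 5)/4 = (0*N - 5)/4 = (0 - 5)/4 = (1/4)*(-5) = -5/4)
14 + 6*X(4, 1) = 14 + 6*(-5/4) = 14 - 15/2 = 13/2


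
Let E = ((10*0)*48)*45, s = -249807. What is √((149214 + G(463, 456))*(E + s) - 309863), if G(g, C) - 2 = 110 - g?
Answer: 2*I*√9296832326 ≈ 1.9284e+5*I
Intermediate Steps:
G(g, C) = 112 - g (G(g, C) = 2 + (110 - g) = 112 - g)
E = 0 (E = (0*48)*45 = 0*45 = 0)
√((149214 + G(463, 456))*(E + s) - 309863) = √((149214 + (112 - 1*463))*(0 - 249807) - 309863) = √((149214 + (112 - 463))*(-249807) - 309863) = √((149214 - 351)*(-249807) - 309863) = √(148863*(-249807) - 309863) = √(-37187019441 - 309863) = √(-37187329304) = 2*I*√9296832326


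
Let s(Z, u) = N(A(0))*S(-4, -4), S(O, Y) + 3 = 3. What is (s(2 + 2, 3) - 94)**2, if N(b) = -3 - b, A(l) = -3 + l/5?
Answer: 8836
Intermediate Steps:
A(l) = -3 + l/5 (A(l) = -3 + l*(1/5) = -3 + l/5)
S(O, Y) = 0 (S(O, Y) = -3 + 3 = 0)
s(Z, u) = 0 (s(Z, u) = (-3 - (-3 + (1/5)*0))*0 = (-3 - (-3 + 0))*0 = (-3 - 1*(-3))*0 = (-3 + 3)*0 = 0*0 = 0)
(s(2 + 2, 3) - 94)**2 = (0 - 94)**2 = (-94)**2 = 8836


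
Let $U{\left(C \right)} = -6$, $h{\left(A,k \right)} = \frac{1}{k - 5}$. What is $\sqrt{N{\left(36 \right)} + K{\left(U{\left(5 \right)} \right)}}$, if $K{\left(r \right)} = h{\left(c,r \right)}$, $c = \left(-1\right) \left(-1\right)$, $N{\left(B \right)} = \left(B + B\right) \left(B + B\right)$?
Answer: $\frac{\sqrt{627253}}{11} \approx 71.999$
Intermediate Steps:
$N{\left(B \right)} = 4 B^{2}$ ($N{\left(B \right)} = 2 B 2 B = 4 B^{2}$)
$c = 1$
$h{\left(A,k \right)} = \frac{1}{-5 + k}$
$K{\left(r \right)} = \frac{1}{-5 + r}$
$\sqrt{N{\left(36 \right)} + K{\left(U{\left(5 \right)} \right)}} = \sqrt{4 \cdot 36^{2} + \frac{1}{-5 - 6}} = \sqrt{4 \cdot 1296 + \frac{1}{-11}} = \sqrt{5184 - \frac{1}{11}} = \sqrt{\frac{57023}{11}} = \frac{\sqrt{627253}}{11}$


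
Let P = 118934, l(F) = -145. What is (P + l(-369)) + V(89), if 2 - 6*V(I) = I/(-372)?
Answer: 265137881/2232 ≈ 1.1879e+5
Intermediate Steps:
V(I) = ⅓ + I/2232 (V(I) = ⅓ - I/(6*(-372)) = ⅓ - I*(-1)/(6*372) = ⅓ - (-1)*I/2232 = ⅓ + I/2232)
(P + l(-369)) + V(89) = (118934 - 145) + (⅓ + (1/2232)*89) = 118789 + (⅓ + 89/2232) = 118789 + 833/2232 = 265137881/2232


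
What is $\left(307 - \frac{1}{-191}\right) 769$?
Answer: $\frac{45092622}{191} \approx 2.3609 \cdot 10^{5}$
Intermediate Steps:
$\left(307 - \frac{1}{-191}\right) 769 = \left(307 - - \frac{1}{191}\right) 769 = \left(307 + \frac{1}{191}\right) 769 = \frac{58638}{191} \cdot 769 = \frac{45092622}{191}$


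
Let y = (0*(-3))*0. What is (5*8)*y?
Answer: 0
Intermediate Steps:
y = 0 (y = 0*0 = 0)
(5*8)*y = (5*8)*0 = 40*0 = 0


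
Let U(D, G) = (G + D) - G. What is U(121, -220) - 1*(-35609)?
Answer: 35730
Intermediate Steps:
U(D, G) = D (U(D, G) = (D + G) - G = D)
U(121, -220) - 1*(-35609) = 121 - 1*(-35609) = 121 + 35609 = 35730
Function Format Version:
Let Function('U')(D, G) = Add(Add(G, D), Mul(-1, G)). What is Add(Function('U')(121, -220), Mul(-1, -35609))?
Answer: 35730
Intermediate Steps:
Function('U')(D, G) = D (Function('U')(D, G) = Add(Add(D, G), Mul(-1, G)) = D)
Add(Function('U')(121, -220), Mul(-1, -35609)) = Add(121, Mul(-1, -35609)) = Add(121, 35609) = 35730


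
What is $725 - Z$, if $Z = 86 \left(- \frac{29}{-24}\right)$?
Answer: $\frac{7453}{12} \approx 621.08$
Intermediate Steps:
$Z = \frac{1247}{12}$ ($Z = 86 \left(\left(-29\right) \left(- \frac{1}{24}\right)\right) = 86 \cdot \frac{29}{24} = \frac{1247}{12} \approx 103.92$)
$725 - Z = 725 - \frac{1247}{12} = \frac{7453}{12}$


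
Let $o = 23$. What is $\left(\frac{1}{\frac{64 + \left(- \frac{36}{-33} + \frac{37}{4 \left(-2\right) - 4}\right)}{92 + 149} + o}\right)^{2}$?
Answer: $\frac{1012003344}{547394299321} \approx 0.0018488$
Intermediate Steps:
$\left(\frac{1}{\frac{64 + \left(- \frac{36}{-33} + \frac{37}{4 \left(-2\right) - 4}\right)}{92 + 149} + o}\right)^{2} = \left(\frac{1}{\frac{64 + \left(- \frac{36}{-33} + \frac{37}{4 \left(-2\right) - 4}\right)}{92 + 149} + 23}\right)^{2} = \left(\frac{1}{\frac{64 + \left(\left(-36\right) \left(- \frac{1}{33}\right) + \frac{37}{-8 - 4}\right)}{241} + 23}\right)^{2} = \left(\frac{1}{\left(64 + \left(\frac{12}{11} + \frac{37}{-12}\right)\right) \frac{1}{241} + 23}\right)^{2} = \left(\frac{1}{\left(64 + \left(\frac{12}{11} + 37 \left(- \frac{1}{12}\right)\right)\right) \frac{1}{241} + 23}\right)^{2} = \left(\frac{1}{\left(64 + \left(\frac{12}{11} - \frac{37}{12}\right)\right) \frac{1}{241} + 23}\right)^{2} = \left(\frac{1}{\left(64 - \frac{263}{132}\right) \frac{1}{241} + 23}\right)^{2} = \left(\frac{1}{\frac{8185}{132} \cdot \frac{1}{241} + 23}\right)^{2} = \left(\frac{1}{\frac{8185}{31812} + 23}\right)^{2} = \left(\frac{1}{\frac{739861}{31812}}\right)^{2} = \left(\frac{31812}{739861}\right)^{2} = \frac{1012003344}{547394299321}$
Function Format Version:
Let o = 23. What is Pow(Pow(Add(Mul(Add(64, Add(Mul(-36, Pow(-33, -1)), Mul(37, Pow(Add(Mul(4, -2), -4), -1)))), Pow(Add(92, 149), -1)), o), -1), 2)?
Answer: Rational(1012003344, 547394299321) ≈ 0.0018488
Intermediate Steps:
Pow(Pow(Add(Mul(Add(64, Add(Mul(-36, Pow(-33, -1)), Mul(37, Pow(Add(Mul(4, -2), -4), -1)))), Pow(Add(92, 149), -1)), o), -1), 2) = Pow(Pow(Add(Mul(Add(64, Add(Mul(-36, Pow(-33, -1)), Mul(37, Pow(Add(Mul(4, -2), -4), -1)))), Pow(Add(92, 149), -1)), 23), -1), 2) = Pow(Pow(Add(Mul(Add(64, Add(Mul(-36, Rational(-1, 33)), Mul(37, Pow(Add(-8, -4), -1)))), Pow(241, -1)), 23), -1), 2) = Pow(Pow(Add(Mul(Add(64, Add(Rational(12, 11), Mul(37, Pow(-12, -1)))), Rational(1, 241)), 23), -1), 2) = Pow(Pow(Add(Mul(Add(64, Add(Rational(12, 11), Mul(37, Rational(-1, 12)))), Rational(1, 241)), 23), -1), 2) = Pow(Pow(Add(Mul(Add(64, Add(Rational(12, 11), Rational(-37, 12))), Rational(1, 241)), 23), -1), 2) = Pow(Pow(Add(Mul(Add(64, Rational(-263, 132)), Rational(1, 241)), 23), -1), 2) = Pow(Pow(Add(Mul(Rational(8185, 132), Rational(1, 241)), 23), -1), 2) = Pow(Pow(Add(Rational(8185, 31812), 23), -1), 2) = Pow(Pow(Rational(739861, 31812), -1), 2) = Pow(Rational(31812, 739861), 2) = Rational(1012003344, 547394299321)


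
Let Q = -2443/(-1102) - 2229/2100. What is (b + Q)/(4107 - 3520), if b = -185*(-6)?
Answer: 428572657/226405900 ≈ 1.8929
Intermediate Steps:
Q = 445657/385700 (Q = -2443*(-1/1102) - 2229*1/2100 = 2443/1102 - 743/700 = 445657/385700 ≈ 1.1554)
b = 1110
(b + Q)/(4107 - 3520) = (1110 + 445657/385700)/(4107 - 3520) = (428572657/385700)/587 = (428572657/385700)*(1/587) = 428572657/226405900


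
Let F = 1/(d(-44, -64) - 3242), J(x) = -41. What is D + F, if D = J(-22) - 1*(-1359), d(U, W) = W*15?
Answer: 5538235/4202 ≈ 1318.0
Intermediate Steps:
d(U, W) = 15*W
D = 1318 (D = -41 - 1*(-1359) = -41 + 1359 = 1318)
F = -1/4202 (F = 1/(15*(-64) - 3242) = 1/(-960 - 3242) = 1/(-4202) = -1/4202 ≈ -0.00023798)
D + F = 1318 - 1/4202 = 5538235/4202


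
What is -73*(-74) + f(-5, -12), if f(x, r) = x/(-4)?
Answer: 21613/4 ≈ 5403.3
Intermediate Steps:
f(x, r) = -x/4 (f(x, r) = x*(-¼) = -x/4)
-73*(-74) + f(-5, -12) = -73*(-74) - ¼*(-5) = 5402 + 5/4 = 21613/4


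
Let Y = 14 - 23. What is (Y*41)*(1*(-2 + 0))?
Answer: 738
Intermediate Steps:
Y = -9
(Y*41)*(1*(-2 + 0)) = (-9*41)*(1*(-2 + 0)) = -369*(-2) = 738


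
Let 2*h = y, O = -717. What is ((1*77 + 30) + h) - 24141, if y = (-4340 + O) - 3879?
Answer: -28502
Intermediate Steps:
y = -8936 (y = (-4340 - 717) - 3879 = -5057 - 3879 = -8936)
h = -4468 (h = (1/2)*(-8936) = -4468)
((1*77 + 30) + h) - 24141 = ((1*77 + 30) - 4468) - 24141 = ((77 + 30) - 4468) - 24141 = (107 - 4468) - 24141 = -4361 - 24141 = -28502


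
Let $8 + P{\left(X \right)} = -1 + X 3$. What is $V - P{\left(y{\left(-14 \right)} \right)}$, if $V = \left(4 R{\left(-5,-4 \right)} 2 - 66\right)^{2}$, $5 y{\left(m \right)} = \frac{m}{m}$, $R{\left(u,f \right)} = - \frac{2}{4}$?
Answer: $\frac{24542}{5} \approx 4908.4$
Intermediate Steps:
$R{\left(u,f \right)} = - \frac{1}{2}$ ($R{\left(u,f \right)} = \left(-2\right) \frac{1}{4} = - \frac{1}{2}$)
$y{\left(m \right)} = \frac{1}{5}$ ($y{\left(m \right)} = \frac{m \frac{1}{m}}{5} = \frac{1}{5} \cdot 1 = \frac{1}{5}$)
$P{\left(X \right)} = -9 + 3 X$ ($P{\left(X \right)} = -8 + \left(-1 + X 3\right) = -8 + \left(-1 + 3 X\right) = -9 + 3 X$)
$V = 4900$ ($V = \left(4 \left(- \frac{1}{2}\right) 2 - 66\right)^{2} = \left(\left(-2\right) 2 - 66\right)^{2} = \left(-4 - 66\right)^{2} = \left(-70\right)^{2} = 4900$)
$V - P{\left(y{\left(-14 \right)} \right)} = 4900 - \left(-9 + 3 \cdot \frac{1}{5}\right) = 4900 - \left(-9 + \frac{3}{5}\right) = 4900 - - \frac{42}{5} = 4900 + \frac{42}{5} = \frac{24542}{5}$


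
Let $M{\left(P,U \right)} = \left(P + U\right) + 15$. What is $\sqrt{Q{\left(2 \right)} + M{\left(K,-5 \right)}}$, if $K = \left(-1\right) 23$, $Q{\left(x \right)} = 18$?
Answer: $\sqrt{5} \approx 2.2361$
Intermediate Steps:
$K = -23$
$M{\left(P,U \right)} = 15 + P + U$
$\sqrt{Q{\left(2 \right)} + M{\left(K,-5 \right)}} = \sqrt{18 - 13} = \sqrt{5}$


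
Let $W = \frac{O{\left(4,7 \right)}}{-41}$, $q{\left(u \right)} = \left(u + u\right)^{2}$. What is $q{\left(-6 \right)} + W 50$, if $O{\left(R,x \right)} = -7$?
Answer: $\frac{6254}{41} \approx 152.54$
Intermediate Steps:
$q{\left(u \right)} = 4 u^{2}$ ($q{\left(u \right)} = \left(2 u\right)^{2} = 4 u^{2}$)
$W = \frac{7}{41}$ ($W = - \frac{7}{-41} = \left(-7\right) \left(- \frac{1}{41}\right) = \frac{7}{41} \approx 0.17073$)
$q{\left(-6 \right)} + W 50 = 4 \left(-6\right)^{2} + \frac{7}{41} \cdot 50 = 4 \cdot 36 + \frac{350}{41} = 144 + \frac{350}{41} = \frac{6254}{41}$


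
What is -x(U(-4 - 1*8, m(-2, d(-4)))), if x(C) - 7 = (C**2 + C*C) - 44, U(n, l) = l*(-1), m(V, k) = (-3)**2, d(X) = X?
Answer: -125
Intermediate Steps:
m(V, k) = 9
U(n, l) = -l
x(C) = -37 + 2*C**2 (x(C) = 7 + ((C**2 + C*C) - 44) = 7 + ((C**2 + C**2) - 44) = 7 + (2*C**2 - 44) = 7 + (-44 + 2*C**2) = -37 + 2*C**2)
-x(U(-4 - 1*8, m(-2, d(-4)))) = -(-37 + 2*(-1*9)**2) = -(-37 + 2*(-9)**2) = -(-37 + 2*81) = -(-37 + 162) = -1*125 = -125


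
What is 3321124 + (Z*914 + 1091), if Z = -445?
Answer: 2915485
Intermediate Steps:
3321124 + (Z*914 + 1091) = 3321124 + (-445*914 + 1091) = 3321124 + (-406730 + 1091) = 3321124 - 405639 = 2915485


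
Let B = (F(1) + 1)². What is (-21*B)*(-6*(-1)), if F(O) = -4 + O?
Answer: -504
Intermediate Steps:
B = 4 (B = ((-4 + 1) + 1)² = (-3 + 1)² = (-2)² = 4)
(-21*B)*(-6*(-1)) = (-21*4)*(-6*(-1)) = -84*6 = -504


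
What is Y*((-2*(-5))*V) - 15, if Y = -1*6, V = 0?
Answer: -15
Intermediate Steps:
Y = -6
Y*((-2*(-5))*V) - 15 = -6*(-2*(-5))*0 - 15 = -60*0 - 15 = -6*0 - 15 = 0 - 15 = -15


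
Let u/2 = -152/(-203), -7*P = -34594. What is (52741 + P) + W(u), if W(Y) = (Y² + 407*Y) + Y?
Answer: 2402329659/41209 ≈ 58296.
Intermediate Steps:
P = 4942 (P = -⅐*(-34594) = 4942)
u = 304/203 (u = 2*(-152/(-203)) = 2*(-152*(-1/203)) = 2*(152/203) = 304/203 ≈ 1.4975)
W(Y) = Y² + 408*Y
(52741 + P) + W(u) = (52741 + 4942) + 304*(408 + 304/203)/203 = 57683 + (304/203)*(83128/203) = 57683 + 25270912/41209 = 2402329659/41209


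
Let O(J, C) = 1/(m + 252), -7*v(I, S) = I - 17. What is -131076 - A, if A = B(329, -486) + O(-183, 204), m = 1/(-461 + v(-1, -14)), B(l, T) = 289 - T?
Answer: -106622764720/808661 ≈ -1.3185e+5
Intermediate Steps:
v(I, S) = 17/7 - I/7 (v(I, S) = -(I - 17)/7 = -(-17 + I)/7 = 17/7 - I/7)
m = -7/3209 (m = 1/(-461 + (17/7 - 1/7*(-1))) = 1/(-461 + (17/7 + 1/7)) = 1/(-461 + 18/7) = 1/(-3209/7) = -7/3209 ≈ -0.0021814)
O(J, C) = 3209/808661 (O(J, C) = 1/(-7/3209 + 252) = 1/(808661/3209) = 3209/808661)
A = 626715484/808661 (A = (289 - 1*(-486)) + 3209/808661 = (289 + 486) + 3209/808661 = 775 + 3209/808661 = 626715484/808661 ≈ 775.00)
-131076 - A = -131076 - 1*626715484/808661 = -131076 - 626715484/808661 = -106622764720/808661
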